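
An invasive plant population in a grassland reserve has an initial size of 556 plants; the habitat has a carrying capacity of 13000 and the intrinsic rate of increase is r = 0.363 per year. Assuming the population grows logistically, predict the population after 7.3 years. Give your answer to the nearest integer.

5036 plants

A = (K − N₀)/N₀ = (13000 − 556)/556 = 22.381.
N(t) = K/(1 + A·e^(−rt)) = 13000/(1 + 22.381×e^(−0.363×7.3)).
e^(−2.65) = 0.070658; denominator = 1 + 22.381×0.070658 = 2.5814.
N = 13000/2.5814 = 5035.98.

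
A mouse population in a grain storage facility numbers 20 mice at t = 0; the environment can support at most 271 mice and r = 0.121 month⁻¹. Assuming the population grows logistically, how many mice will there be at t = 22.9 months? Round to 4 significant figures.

151.8 mice

A = (K − N₀)/N₀ = (271 − 20)/20 = 12.55.
N(t) = K/(1 + A·e^(−rt)) = 271/(1 + 12.55×e^(−0.121×22.9)).
e^(−2.771) = 0.062606; denominator = 1 + 12.55×0.062606 = 1.7857.
N = 271/1.7857 = 151.761.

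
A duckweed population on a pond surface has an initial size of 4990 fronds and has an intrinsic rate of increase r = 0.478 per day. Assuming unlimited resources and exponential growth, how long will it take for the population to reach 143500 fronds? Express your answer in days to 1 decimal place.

Set N₀·e^(rt) = 143500: e^(0.478·t) = 143500/4990 = 28.758.
0.478·t = ln(28.758) = 3.3589, so t = 3.3589/0.478 = 7.027.

7.0 days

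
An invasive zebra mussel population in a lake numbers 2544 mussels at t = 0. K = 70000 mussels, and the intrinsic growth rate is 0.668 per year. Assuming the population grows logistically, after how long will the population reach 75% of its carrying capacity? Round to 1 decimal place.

6.6 years

A = (K − N₀)/N₀ = (70000 − 2544)/2544 = 26.516.
Solve 70000/(1 + 26.516·e^(−0.668t)) = 52500: 1 + 26.516·e^(−0.668t) = 1.3333, so e^(−0.668t) = 0.0125712.
−0.668·t = ln(0.0125712) = -4.3764, so t = 4.3764/0.668 = 6.5514.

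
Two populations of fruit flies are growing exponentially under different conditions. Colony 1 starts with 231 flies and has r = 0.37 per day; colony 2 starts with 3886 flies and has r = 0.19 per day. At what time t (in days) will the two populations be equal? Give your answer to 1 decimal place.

15.7 days

Set 231·e^(0.37t) = 3886·e^(0.19t).
e^((0.37 − 0.19)t) = 3886/231 → e^(0.18·t) = 16.823.
0.18·t = ln(16.823) = 2.8227, so t = 2.8227/0.18 = 15.682.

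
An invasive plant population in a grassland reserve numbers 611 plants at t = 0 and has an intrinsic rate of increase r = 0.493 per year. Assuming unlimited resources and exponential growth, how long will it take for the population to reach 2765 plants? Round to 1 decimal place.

Set N₀·e^(rt) = 2765: e^(0.493·t) = 2765/611 = 4.5254.
0.493·t = ln(4.5254) = 1.5097, so t = 1.5097/0.493 = 3.0623.

3.1 years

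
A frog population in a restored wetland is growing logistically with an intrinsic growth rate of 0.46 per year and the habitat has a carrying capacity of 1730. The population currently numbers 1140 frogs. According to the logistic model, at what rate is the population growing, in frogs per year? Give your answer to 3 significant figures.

dN/dt = rN(1 − N/K) = 0.46 × 1140 × (1 − 1140/1730).
1 − 1140/1730 = 0.34104; dN/dt = 0.46 × 1140 × 0.34104 = 178.84.

179 frogs per year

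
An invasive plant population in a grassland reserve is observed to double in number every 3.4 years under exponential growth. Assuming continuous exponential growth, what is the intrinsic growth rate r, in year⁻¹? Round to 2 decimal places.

r = ln(2)/t_d = 0.6931/3.4 = 0.20387.

0.20 per year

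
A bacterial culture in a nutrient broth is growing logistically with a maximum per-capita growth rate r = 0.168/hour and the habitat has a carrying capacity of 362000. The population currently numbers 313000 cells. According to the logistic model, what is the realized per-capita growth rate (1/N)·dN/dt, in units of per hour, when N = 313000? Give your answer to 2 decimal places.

0.02 per hour

(1/N)·dN/dt = r(1 − N/K) = 0.168 × (1 − 313000/362000).
= 0.168 × 0.13536 = 0.02274.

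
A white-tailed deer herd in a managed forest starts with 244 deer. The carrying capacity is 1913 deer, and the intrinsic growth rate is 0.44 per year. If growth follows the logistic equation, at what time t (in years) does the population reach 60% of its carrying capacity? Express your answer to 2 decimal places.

5.29 years

A = (K − N₀)/N₀ = (1913 − 244)/244 = 6.8402.
Solve 1913/(1 + 6.8402·e^(−0.44t)) = 1147.8: 1 + 6.8402·e^(−0.44t) = 1.6667, so e^(−0.44t) = 0.0974636.
−0.44·t = ln(0.0974636) = -2.3283, so t = 2.3283/0.44 = 5.2915.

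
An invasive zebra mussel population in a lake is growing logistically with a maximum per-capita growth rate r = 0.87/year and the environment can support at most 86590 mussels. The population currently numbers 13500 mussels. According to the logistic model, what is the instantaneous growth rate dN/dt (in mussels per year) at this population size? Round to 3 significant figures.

9910 mussels per year

dN/dt = rN(1 − N/K) = 0.87 × 13500 × (1 − 13500/86590).
1 − 13500/86590 = 0.84409; dN/dt = 0.87 × 13500 × 0.84409 = 9913.9.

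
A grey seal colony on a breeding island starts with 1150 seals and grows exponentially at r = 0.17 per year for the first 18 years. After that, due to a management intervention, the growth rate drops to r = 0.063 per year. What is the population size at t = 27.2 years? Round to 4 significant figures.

43790 seals

Phase 1: N(18) = 1150·e^(0.17×18) = 1150·e^3.06 = 24526.7.
Phase 2 runs for 27.2 − 18 = 9.2 years at r = 0.063.
N(27.2) = 24526.7·e^(0.063×9.2) = 24526.7·e^0.5796 = 43788.1.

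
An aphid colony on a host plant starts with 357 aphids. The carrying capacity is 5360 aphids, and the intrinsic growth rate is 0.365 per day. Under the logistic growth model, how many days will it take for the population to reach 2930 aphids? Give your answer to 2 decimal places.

A = (K − N₀)/N₀ = (5360 − 357)/357 = 14.014.
Solve 5360/(1 + 14.014·e^(−0.365t)) = 2930: 1 + 14.014·e^(−0.365t) = 1.8294, so e^(−0.365t) = 0.0591802.
−0.365·t = ln(0.0591802) = -2.8272, so t = 2.8272/0.365 = 7.7457.

7.75 days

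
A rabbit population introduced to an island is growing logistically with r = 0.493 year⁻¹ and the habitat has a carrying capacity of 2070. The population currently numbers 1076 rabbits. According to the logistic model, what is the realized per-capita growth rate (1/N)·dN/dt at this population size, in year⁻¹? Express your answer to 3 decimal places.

(1/N)·dN/dt = r(1 − N/K) = 0.493 × (1 − 1076/2070).
= 0.493 × 0.48019 = 0.23674.

0.237 per year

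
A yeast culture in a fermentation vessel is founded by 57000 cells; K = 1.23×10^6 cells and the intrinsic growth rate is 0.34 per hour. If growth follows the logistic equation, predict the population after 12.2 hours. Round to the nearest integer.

A = (K − N₀)/N₀ = (1.23×10^6 − 57000)/57000 = 20.579.
N(t) = K/(1 + A·e^(−rt)) = 1.23×10^6/(1 + 20.579×e^(−0.34×12.2)).
e^(−4.148) = 0.015796; denominator = 1 + 20.579×0.015796 = 1.3251.
N = 1.23×10^6/1.3251 = 928257.

928257 cells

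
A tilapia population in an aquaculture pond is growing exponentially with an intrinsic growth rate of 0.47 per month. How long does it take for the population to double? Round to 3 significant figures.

1.47 months

Doubling time t_d = ln(2)/r = 0.6931/0.47 = 1.4748.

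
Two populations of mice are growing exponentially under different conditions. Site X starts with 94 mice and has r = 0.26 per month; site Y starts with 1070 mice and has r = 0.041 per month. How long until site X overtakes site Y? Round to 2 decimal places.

Set 94·e^(0.26t) = 1070·e^(0.041t).
e^((0.26 − 0.041)t) = 1070/94 → e^(0.219·t) = 11.383.
0.219·t = ln(11.383) = 2.4321, so t = 2.4321/0.219 = 11.106.

11.11 months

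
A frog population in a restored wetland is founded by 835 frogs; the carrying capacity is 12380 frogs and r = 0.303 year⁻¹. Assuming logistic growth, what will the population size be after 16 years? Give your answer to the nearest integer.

A = (K − N₀)/N₀ = (12380 − 835)/835 = 13.826.
N(t) = K/(1 + A·e^(−rt)) = 12380/(1 + 13.826×e^(−0.303×16)).
e^(−4.848) = 0.007844; denominator = 1 + 13.826×0.007844 = 1.1085.
N = 12380/1.1085 = 11168.7.

11169 frogs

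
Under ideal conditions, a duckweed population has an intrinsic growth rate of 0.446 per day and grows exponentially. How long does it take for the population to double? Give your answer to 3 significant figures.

Doubling time t_d = ln(2)/r = 0.6931/0.446 = 1.5541.

1.55 days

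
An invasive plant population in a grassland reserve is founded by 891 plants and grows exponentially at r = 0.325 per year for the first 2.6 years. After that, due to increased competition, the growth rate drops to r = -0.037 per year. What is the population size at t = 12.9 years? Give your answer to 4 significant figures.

Phase 1: N(2.6) = 891·e^(0.325×2.6) = 891·e^0.845 = 2074.23.
Phase 2 runs for 12.9 − 2.6 = 10.3 years at r = -0.037.
N(12.9) = 2074.23·e^(-0.037×10.3) = 2074.23·e^-0.3811 = 1416.93.

1417 plants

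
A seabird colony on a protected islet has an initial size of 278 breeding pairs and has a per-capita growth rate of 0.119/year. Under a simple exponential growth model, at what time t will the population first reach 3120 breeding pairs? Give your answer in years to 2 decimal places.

Set N₀·e^(rt) = 3120: e^(0.119·t) = 3120/278 = 11.223.
0.119·t = ln(11.223) = 2.418, so t = 2.418/0.119 = 20.319.

20.32 years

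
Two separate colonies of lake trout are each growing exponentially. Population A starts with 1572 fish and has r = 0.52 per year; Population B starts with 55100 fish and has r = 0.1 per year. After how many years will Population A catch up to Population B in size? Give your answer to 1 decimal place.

8.5 years

Set 1572·e^(0.52t) = 55100·e^(0.1t).
e^((0.52 − 0.1)t) = 55100/1572 → e^(0.42·t) = 35.051.
0.42·t = ln(35.051) = 3.5568, so t = 3.5568/0.42 = 8.4686.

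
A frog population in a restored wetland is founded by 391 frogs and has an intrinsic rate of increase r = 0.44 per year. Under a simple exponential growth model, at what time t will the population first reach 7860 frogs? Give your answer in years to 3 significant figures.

Set N₀·e^(rt) = 7860: e^(0.44·t) = 7860/391 = 20.102.
0.44·t = ln(20.102) = 3.0008, so t = 3.0008/0.44 = 6.8201.

6.82 years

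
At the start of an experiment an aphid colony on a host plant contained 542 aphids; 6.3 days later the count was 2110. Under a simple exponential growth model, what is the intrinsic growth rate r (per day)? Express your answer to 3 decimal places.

0.216 per day

From N(t) = N₀·e^(rt): e^(r·6.3) = 2110/542 = 3.893.
r·6.3 = ln(3.893) = 1.3592, so r = 1.3592/6.3 = 0.21574.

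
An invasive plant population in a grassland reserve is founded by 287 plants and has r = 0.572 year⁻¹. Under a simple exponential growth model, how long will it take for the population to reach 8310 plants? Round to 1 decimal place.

Set N₀·e^(rt) = 8310: e^(0.572·t) = 8310/287 = 28.955.
0.572·t = ln(28.955) = 3.3657, so t = 3.3657/0.572 = 5.8841.

5.9 years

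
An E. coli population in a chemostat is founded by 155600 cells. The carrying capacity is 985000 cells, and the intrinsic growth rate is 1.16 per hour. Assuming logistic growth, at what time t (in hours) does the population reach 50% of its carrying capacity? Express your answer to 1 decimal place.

1.4 hours

A = (K − N₀)/N₀ = (985000 − 155600)/155600 = 5.3303.
Solve 985000/(1 + 5.3303·e^(−1.16t)) = 492500: 1 + 5.3303·e^(−1.16t) = 2, so e^(−1.16t) = 0.187605.
−1.16·t = ln(0.187605) = -1.6734, so t = 1.6734/1.16 = 1.4426.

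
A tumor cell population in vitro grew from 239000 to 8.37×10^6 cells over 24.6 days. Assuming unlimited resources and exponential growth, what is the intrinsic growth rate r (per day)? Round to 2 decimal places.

0.14 per day

From N(t) = N₀·e^(rt): e^(r·24.6) = 8.37×10^6/239000 = 35.021.
r·24.6 = ln(35.021) = 3.5559, so r = 3.5559/24.6 = 0.14455.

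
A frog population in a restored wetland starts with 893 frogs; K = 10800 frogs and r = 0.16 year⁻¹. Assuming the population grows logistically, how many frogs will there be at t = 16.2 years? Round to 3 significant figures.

A = (K − N₀)/N₀ = (10800 − 893)/893 = 11.094.
N(t) = K/(1 + A·e^(−rt)) = 10800/(1 + 11.094×e^(−0.16×16.2)).
e^(−2.592) = 0.07487; denominator = 1 + 11.094×0.07487 = 1.8306.
N = 10800/1.8306 = 5899.66.

5900 frogs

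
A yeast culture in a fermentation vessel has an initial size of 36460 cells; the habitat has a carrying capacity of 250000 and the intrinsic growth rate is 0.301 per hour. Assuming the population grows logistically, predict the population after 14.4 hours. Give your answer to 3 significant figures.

232000 cells

A = (K − N₀)/N₀ = (250000 − 36460)/36460 = 5.8568.
N(t) = K/(1 + A·e^(−rt)) = 250000/(1 + 5.8568×e^(−0.301×14.4)).
e^(−4.334) = 0.01311; denominator = 1 + 5.8568×0.01311 = 1.0768.
N = 250000/1.0768 = 232173.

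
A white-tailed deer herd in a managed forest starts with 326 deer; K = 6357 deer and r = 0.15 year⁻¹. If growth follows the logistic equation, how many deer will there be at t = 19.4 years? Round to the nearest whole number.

3166 deer

A = (K − N₀)/N₀ = (6357 − 326)/326 = 18.5.
N(t) = K/(1 + A·e^(−rt)) = 6357/(1 + 18.5×e^(−0.15×19.4)).
e^(−2.91) = 0.054476; denominator = 1 + 18.5×0.054476 = 2.0078.
N = 6357/2.0078 = 3166.15.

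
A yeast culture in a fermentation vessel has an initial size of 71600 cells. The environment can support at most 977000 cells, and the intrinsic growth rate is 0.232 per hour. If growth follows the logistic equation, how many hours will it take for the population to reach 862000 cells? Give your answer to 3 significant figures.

A = (K − N₀)/N₀ = (977000 − 71600)/71600 = 12.645.
Solve 977000/(1 + 12.645·e^(−0.232t)) = 862000: 1 + 12.645·e^(−0.232t) = 1.1334, so e^(−0.232t) = 0.0105503.
−0.232·t = ln(0.0105503) = -4.5516, so t = 4.5516/0.232 = 19.619.

19.6 hours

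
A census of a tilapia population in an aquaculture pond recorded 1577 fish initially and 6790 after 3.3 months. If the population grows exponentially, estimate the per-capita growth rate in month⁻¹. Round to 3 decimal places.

0.442 per month

From N(t) = N₀·e^(rt): e^(r·3.3) = 6790/1577 = 4.3056.
r·3.3 = ln(4.3056) = 1.4599, so r = 1.4599/3.3 = 0.4424.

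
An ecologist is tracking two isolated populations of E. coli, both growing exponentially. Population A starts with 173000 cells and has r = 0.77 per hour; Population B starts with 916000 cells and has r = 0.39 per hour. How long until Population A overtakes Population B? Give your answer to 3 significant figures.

Set 173000·e^(0.77t) = 916000·e^(0.39t).
e^((0.77 − 0.39)t) = 916000/173000 → e^(0.38·t) = 5.2948.
0.38·t = ln(5.2948) = 1.6667, so t = 1.6667/0.38 = 4.3861.

4.39 hours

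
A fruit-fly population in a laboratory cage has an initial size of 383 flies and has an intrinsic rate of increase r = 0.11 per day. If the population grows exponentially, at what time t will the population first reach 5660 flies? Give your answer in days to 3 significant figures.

Set N₀·e^(rt) = 5660: e^(0.11·t) = 5660/383 = 14.778.
0.11·t = ln(14.778) = 2.6931, so t = 2.6931/0.11 = 24.483.

24.5 days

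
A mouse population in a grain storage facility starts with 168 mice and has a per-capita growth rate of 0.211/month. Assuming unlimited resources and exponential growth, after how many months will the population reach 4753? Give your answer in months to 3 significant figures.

Set N₀·e^(rt) = 4753: e^(0.211·t) = 4753/168 = 28.292.
0.211·t = ln(28.292) = 3.3426, so t = 3.3426/0.211 = 15.842.

15.8 months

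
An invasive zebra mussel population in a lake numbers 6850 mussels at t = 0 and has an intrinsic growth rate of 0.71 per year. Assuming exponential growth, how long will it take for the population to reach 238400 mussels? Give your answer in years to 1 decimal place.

Set N₀·e^(rt) = 238400: e^(0.71·t) = 238400/6850 = 34.803.
0.71·t = ln(34.803) = 3.5497, so t = 3.5497/0.71 = 4.9996.

5.0 years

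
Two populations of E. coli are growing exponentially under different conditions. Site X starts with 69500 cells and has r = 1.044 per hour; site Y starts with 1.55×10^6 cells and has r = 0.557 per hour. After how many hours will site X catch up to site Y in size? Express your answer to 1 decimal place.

Set 69500·e^(1.044t) = 1.55×10^6·e^(0.557t).
e^((1.044 − 0.557)t) = 1.55×10^6/69500 → e^(0.487·t) = 22.302.
0.487·t = ln(22.302) = 3.1047, so t = 3.1047/0.487 = 6.3751.

6.4 hours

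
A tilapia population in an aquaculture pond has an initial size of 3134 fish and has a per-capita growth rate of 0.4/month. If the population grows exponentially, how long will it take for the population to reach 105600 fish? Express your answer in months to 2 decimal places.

Set N₀·e^(rt) = 105600: e^(0.4·t) = 105600/3134 = 33.695.
0.4·t = ln(33.695) = 3.5173, so t = 3.5173/0.4 = 8.7934.

8.79 months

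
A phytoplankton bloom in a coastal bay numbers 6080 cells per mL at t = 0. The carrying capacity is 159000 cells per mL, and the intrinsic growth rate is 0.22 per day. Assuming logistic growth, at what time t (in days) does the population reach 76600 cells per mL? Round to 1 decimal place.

14.3 days

A = (K − N₀)/N₀ = (159000 − 6080)/6080 = 25.151.
Solve 159000/(1 + 25.151·e^(−0.22t)) = 76600: 1 + 25.151·e^(−0.22t) = 2.0757, so e^(−0.22t) = 0.0427699.
−0.22·t = ln(0.0427699) = -3.1519, so t = 3.1519/0.22 = 14.327.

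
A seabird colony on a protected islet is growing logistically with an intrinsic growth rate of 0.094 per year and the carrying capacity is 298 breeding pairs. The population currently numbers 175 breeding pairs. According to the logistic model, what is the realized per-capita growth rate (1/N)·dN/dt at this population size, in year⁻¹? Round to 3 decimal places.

(1/N)·dN/dt = r(1 − N/K) = 0.094 × (1 − 175/298).
= 0.094 × 0.41275 = 0.038799.

0.039 per year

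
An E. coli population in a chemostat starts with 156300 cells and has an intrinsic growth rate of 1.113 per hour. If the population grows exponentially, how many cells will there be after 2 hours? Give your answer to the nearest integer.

N(t) = N₀·e^(rt) = 156300 × e^(1.113×2) = 156300 × e^2.226.
e^2.226 ≈ 9.2627, so N ≈ 156300 × 9.2627 = 1.447766×10^6.

1447766 cells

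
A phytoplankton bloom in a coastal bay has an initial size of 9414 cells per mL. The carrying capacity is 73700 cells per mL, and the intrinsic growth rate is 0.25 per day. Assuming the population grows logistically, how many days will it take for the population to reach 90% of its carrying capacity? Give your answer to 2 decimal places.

16.47 days

A = (K − N₀)/N₀ = (73700 − 9414)/9414 = 6.8288.
Solve 73700/(1 + 6.8288·e^(−0.25t)) = 66330: 1 + 6.8288·e^(−0.25t) = 1.1111, so e^(−0.25t) = 0.016271.
−0.25·t = ln(0.016271) = -4.1184, so t = 4.1184/0.25 = 16.473.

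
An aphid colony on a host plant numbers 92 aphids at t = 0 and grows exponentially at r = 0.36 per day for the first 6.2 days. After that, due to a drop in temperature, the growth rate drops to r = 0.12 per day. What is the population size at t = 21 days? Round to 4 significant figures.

5063 aphids

Phase 1: N(6.2) = 92·e^(0.36×6.2) = 92·e^2.232 = 857.301.
Phase 2 runs for 21 − 6.2 = 14.8 days at r = 0.12.
N(21) = 857.301·e^(0.12×14.8) = 857.301·e^1.776 = 5063.38.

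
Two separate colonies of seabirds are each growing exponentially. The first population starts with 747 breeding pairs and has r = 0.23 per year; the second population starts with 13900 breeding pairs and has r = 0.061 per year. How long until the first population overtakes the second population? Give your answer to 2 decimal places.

17.30 years

Set 747·e^(0.23t) = 13900·e^(0.061t).
e^((0.23 − 0.061)t) = 13900/747 → e^(0.169·t) = 18.608.
0.169·t = ln(18.608) = 2.9236, so t = 2.9236/0.169 = 17.299.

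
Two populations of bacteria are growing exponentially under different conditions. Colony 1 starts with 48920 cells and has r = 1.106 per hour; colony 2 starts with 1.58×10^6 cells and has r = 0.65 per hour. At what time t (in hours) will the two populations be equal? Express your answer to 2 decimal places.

Set 48920·e^(1.106t) = 1.58×10^6·e^(0.65t).
e^((1.106 − 0.65)t) = 1.58×10^6/48920 → e^(0.456·t) = 32.298.
0.456·t = ln(32.298) = 3.475, so t = 3.475/0.456 = 7.6206.

7.62 hours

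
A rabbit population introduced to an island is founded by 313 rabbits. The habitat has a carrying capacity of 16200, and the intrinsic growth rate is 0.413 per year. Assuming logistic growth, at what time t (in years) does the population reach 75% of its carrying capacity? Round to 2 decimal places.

A = (K − N₀)/N₀ = (16200 − 313)/313 = 50.757.
Solve 16200/(1 + 50.757·e^(−0.413t)) = 12150: 1 + 50.757·e^(−0.413t) = 1.3333, so e^(−0.413t) = 0.00656721.
−0.413·t = ln(0.00656721) = -5.0257, so t = 5.0257/0.413 = 12.169.

12.17 years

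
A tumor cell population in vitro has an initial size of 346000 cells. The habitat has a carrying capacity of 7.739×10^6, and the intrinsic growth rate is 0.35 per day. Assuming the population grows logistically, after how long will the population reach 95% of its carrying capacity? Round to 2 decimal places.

17.16 days

A = (K − N₀)/N₀ = (7.739×10^6 − 346000)/346000 = 21.367.
Solve 7.739×10^6/(1 + 21.367·e^(−0.35t)) = 7.35205×10^6: 1 + 21.367·e^(−0.35t) = 1.0526, so e^(−0.35t) = 0.00246321.
−0.35·t = ln(0.00246321) = -6.0063, so t = 6.0063/0.35 = 17.161.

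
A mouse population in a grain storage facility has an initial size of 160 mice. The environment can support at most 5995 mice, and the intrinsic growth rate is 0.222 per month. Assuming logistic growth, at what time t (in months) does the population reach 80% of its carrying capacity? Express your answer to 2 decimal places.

A = (K − N₀)/N₀ = (5995 − 160)/160 = 36.469.
Solve 5995/(1 + 36.469·e^(−0.222t)) = 4796: 1 + 36.469·e^(−0.222t) = 1.25, so e^(−0.222t) = 0.00685518.
−0.222·t = ln(0.00685518) = -4.9828, so t = 4.9828/0.222 = 22.445.

22.44 months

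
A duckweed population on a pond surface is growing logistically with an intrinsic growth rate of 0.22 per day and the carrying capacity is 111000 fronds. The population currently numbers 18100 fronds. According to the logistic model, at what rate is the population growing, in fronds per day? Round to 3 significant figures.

3330 fronds per day

dN/dt = rN(1 − N/K) = 0.22 × 18100 × (1 − 18100/111000).
1 − 18100/111000 = 0.83694; dN/dt = 0.22 × 18100 × 0.83694 = 3332.7.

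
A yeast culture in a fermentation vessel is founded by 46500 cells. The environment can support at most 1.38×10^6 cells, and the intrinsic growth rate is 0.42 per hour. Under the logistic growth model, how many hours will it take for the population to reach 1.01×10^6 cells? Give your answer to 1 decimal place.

A = (K − N₀)/N₀ = (1.38×10^6 − 46500)/46500 = 28.677.
Solve 1.38×10^6/(1 + 28.677·e^(−0.42t)) = 1.01×10^6: 1 + 28.677·e^(−0.42t) = 1.3663, so e^(−0.42t) = 0.0127744.
−0.42·t = ln(0.0127744) = -4.3603, so t = 4.3603/0.42 = 10.382.

10.4 hours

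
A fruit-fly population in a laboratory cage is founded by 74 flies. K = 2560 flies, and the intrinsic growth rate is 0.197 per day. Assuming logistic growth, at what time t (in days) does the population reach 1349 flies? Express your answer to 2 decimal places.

18.39 days

A = (K − N₀)/N₀ = (2560 − 74)/74 = 33.595.
Solve 2560/(1 + 33.595·e^(−0.197t)) = 1349: 1 + 33.595·e^(−0.197t) = 1.8977, so e^(−0.197t) = 0.0267216.
−0.197·t = ln(0.0267216) = -3.6223, so t = 3.6223/0.197 = 18.387.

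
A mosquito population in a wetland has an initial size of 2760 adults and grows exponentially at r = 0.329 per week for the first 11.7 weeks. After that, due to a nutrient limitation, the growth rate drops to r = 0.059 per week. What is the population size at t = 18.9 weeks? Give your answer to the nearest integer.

Phase 1: N(11.7) = 2760·e^(0.329×11.7) = 2760·e^3.849 = 129610.
Phase 2 runs for 18.9 − 11.7 = 7.2 weeks at r = 0.059.
N(18.9) = 129610·e^(0.059×7.2) = 129610·e^0.4248 = 198211.

198211 adults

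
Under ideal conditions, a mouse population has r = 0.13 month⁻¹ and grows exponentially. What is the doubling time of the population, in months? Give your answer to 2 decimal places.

5.33 months

Doubling time t_d = ln(2)/r = 0.6931/0.13 = 5.3319.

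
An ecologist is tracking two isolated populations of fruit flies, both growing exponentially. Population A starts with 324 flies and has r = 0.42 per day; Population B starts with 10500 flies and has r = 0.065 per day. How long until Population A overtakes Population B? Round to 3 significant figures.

Set 324·e^(0.42t) = 10500·e^(0.065t).
e^((0.42 − 0.065)t) = 10500/324 → e^(0.355·t) = 32.407.
0.355·t = ln(32.407) = 3.4784, so t = 3.4784/0.355 = 9.7983.

9.80 days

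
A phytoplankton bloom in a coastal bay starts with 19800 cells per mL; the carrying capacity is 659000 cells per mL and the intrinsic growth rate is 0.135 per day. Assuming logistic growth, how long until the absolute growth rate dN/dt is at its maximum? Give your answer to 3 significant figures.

Logistic growth is fastest at N = K/2 = 329500.
A = (K − N₀)/N₀ = 32.283. Set K/(1 + A·e^(−rt)) = K/2 → A·e^(−rt) = 1.
e^(−0.135t) = 1/32.283 = 0.0309762, so t = ln(32.283)/0.135 = 3.4745/0.135 = 25.737.

25.7 days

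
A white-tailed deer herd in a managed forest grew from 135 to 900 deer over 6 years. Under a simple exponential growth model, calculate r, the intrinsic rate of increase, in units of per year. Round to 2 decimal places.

0.32 per year

From N(t) = N₀·e^(rt): e^(r·6) = 900/135 = 6.6667.
r·6 = ln(6.6667) = 1.8971, so r = 1.8971/6 = 0.31619.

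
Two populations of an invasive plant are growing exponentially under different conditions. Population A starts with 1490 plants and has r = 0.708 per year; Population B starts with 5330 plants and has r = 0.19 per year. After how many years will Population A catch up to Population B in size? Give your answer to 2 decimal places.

Set 1490·e^(0.708t) = 5330·e^(0.19t).
e^((0.708 − 0.19)t) = 5330/1490 → e^(0.518·t) = 3.5772.
0.518·t = ln(3.5772) = 1.2746, so t = 1.2746/0.518 = 2.4606.

2.46 years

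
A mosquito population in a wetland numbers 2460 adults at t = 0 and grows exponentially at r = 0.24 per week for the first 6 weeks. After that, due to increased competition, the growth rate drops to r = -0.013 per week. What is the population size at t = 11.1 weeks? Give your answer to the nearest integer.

Phase 1: N(6) = 2460·e^(0.24×6) = 2460·e^1.44 = 10382.9.
Phase 2 runs for 11.1 − 6 = 5.1 weeks at r = -0.013.
N(11.1) = 10382.9·e^(-0.013×5.1) = 10382.9·e^-0.0663 = 9716.85.

9717 adults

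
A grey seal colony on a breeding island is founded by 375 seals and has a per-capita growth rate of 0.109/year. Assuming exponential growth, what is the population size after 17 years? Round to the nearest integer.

N(t) = N₀·e^(rt) = 375 × e^(0.109×17) = 375 × e^1.853.
e^1.853 ≈ 6.3789, so N ≈ 375 × 6.3789 = 2392.1.

2392 seals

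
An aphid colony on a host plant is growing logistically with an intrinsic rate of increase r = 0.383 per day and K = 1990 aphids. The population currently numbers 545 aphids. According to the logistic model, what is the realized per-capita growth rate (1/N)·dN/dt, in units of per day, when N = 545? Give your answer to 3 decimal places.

(1/N)·dN/dt = r(1 − N/K) = 0.383 × (1 − 545/1990).
= 0.383 × 0.72613 = 0.27811.

0.278 per day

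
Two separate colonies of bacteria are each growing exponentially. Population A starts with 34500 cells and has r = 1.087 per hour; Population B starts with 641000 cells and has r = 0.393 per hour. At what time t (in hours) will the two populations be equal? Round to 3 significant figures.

Set 34500·e^(1.087t) = 641000·e^(0.393t).
e^((1.087 − 0.393)t) = 641000/34500 → e^(0.694·t) = 18.58.
0.694·t = ln(18.58) = 2.9221, so t = 2.9221/0.694 = 4.2105.

4.21 hours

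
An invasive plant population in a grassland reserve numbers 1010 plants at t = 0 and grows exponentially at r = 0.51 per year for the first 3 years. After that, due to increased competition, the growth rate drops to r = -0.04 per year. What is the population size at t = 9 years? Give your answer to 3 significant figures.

3670 plants

Phase 1: N(3) = 1010·e^(0.51×3) = 1010·e^1.53 = 4664.36.
Phase 2 runs for 9 − 3 = 6 years at r = -0.04.
N(9) = 4664.36·e^(-0.04×6) = 4664.36·e^-0.24 = 3669.11.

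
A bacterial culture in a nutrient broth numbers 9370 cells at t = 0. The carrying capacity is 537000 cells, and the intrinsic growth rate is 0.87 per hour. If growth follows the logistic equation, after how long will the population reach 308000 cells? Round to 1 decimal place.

5.0 hours

A = (K − N₀)/N₀ = (537000 − 9370)/9370 = 56.311.
Solve 537000/(1 + 56.311·e^(−0.87t)) = 308000: 1 + 56.311·e^(−0.87t) = 1.7435, so e^(−0.87t) = 0.0132037.
−0.87·t = ln(0.0132037) = -4.3273, so t = 4.3273/0.87 = 4.9739.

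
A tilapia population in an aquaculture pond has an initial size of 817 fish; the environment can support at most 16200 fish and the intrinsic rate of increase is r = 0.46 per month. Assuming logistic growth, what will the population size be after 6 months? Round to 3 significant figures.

A = (K − N₀)/N₀ = (16200 − 817)/817 = 18.829.
N(t) = K/(1 + A·e^(−rt)) = 16200/(1 + 18.829×e^(−0.46×6)).
e^(−2.76) = 0.063292; denominator = 1 + 18.829×0.063292 = 2.1917.
N = 16200/2.1917 = 7391.53.

7390 fish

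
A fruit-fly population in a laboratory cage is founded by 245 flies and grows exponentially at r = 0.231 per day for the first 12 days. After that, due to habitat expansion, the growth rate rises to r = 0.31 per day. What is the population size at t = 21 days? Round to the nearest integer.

63784 flies

Phase 1: N(12) = 245·e^(0.231×12) = 245·e^2.772 = 3917.69.
Phase 2 runs for 21 − 12 = 9 days at r = 0.31.
N(21) = 3917.69·e^(0.31×9) = 3917.69·e^2.79 = 63784.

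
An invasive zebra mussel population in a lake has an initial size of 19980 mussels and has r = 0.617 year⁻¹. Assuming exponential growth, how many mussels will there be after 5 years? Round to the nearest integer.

436912 mussels

N(t) = N₀·e^(rt) = 19980 × e^(0.617×5) = 19980 × e^3.085.
e^3.085 ≈ 21.867, so N ≈ 19980 × 21.867 = 436912.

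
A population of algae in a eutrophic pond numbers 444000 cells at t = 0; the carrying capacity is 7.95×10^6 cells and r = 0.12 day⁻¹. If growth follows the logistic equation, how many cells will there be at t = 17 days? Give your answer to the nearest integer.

A = (K − N₀)/N₀ = (7.95×10^6 − 444000)/444000 = 16.905.
N(t) = K/(1 + A·e^(−rt)) = 7.95×10^6/(1 + 16.905×e^(−0.12×17)).
e^(−2.04) = 0.13003; denominator = 1 + 16.905×0.13003 = 3.1982.
N = 7.95×10^6/3.1982 = 2.485783×10^6.

2485783 cells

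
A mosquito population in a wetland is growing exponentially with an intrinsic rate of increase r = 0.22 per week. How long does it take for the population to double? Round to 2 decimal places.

Doubling time t_d = ln(2)/r = 0.6931/0.22 = 3.1507.

3.15 weeks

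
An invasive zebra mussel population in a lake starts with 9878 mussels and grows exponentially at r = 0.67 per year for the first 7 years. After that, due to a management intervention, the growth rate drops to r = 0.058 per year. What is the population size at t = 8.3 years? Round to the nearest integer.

Phase 1: N(7) = 9878·e^(0.67×7) = 9878·e^4.69 = 1.075252×10^6.
Phase 2 runs for 8.3 − 7 = 1.3 years at r = 0.058.
N(8.3) = 1.075252×10^6·e^(0.058×1.3) = 1.075252×10^6·e^0.0754 = 1.15946×10^6.

1159460 mussels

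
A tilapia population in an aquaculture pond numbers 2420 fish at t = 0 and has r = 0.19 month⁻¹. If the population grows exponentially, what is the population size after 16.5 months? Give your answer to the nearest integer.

55632 fish

N(t) = N₀·e^(rt) = 2420 × e^(0.19×16.5) = 2420 × e^3.135.
e^3.135 ≈ 22.989, so N ≈ 2420 × 22.989 = 55632.5.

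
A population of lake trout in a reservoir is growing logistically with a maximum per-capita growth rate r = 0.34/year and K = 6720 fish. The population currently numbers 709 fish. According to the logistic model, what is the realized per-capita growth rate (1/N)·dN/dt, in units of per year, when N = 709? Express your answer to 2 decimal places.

0.30 per year

(1/N)·dN/dt = r(1 − N/K) = 0.34 × (1 − 709/6720).
= 0.34 × 0.89449 = 0.30413.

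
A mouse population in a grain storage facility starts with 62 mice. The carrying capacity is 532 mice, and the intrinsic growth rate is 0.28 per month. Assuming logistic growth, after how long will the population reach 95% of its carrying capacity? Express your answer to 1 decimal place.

A = (K − N₀)/N₀ = (532 − 62)/62 = 7.5806.
Solve 532/(1 + 7.5806·e^(−0.28t)) = 505.4: 1 + 7.5806·e^(−0.28t) = 1.0526, so e^(−0.28t) = 0.00694289.
−0.28·t = ln(0.00694289) = -4.97, so t = 4.97/0.28 = 17.75.

17.8 months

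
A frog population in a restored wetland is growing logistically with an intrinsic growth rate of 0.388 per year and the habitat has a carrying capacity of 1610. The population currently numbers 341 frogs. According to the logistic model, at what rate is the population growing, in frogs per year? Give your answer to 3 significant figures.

dN/dt = rN(1 − N/K) = 0.388 × 341 × (1 − 341/1610).
1 − 341/1610 = 0.7882; dN/dt = 0.388 × 341 × 0.7882 = 104.29.

104 frogs per year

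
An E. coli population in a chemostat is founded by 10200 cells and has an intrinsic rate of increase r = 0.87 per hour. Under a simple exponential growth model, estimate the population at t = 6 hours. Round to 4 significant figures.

N(t) = N₀·e^(rt) = 10200 × e^(0.87×6) = 10200 × e^5.22.
e^5.22 ≈ 184.93, so N ≈ 10200 × 184.93 = 1.886329×10^6.

1886000 cells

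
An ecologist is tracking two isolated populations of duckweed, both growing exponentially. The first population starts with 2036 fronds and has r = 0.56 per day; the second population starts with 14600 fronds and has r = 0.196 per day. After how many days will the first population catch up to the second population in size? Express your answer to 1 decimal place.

5.4 days

Set 2036·e^(0.56t) = 14600·e^(0.196t).
e^((0.56 − 0.196)t) = 14600/2036 → e^(0.364·t) = 7.1709.
0.364·t = ln(7.1709) = 1.97, so t = 1.97/0.364 = 5.4122.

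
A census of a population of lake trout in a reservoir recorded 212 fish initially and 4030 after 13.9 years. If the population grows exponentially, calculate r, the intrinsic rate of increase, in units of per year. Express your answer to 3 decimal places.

0.212 per year

From N(t) = N₀·e^(rt): e^(r·13.9) = 4030/212 = 19.009.
r·13.9 = ln(19.009) = 2.9449, so r = 2.9449/13.9 = 0.21187.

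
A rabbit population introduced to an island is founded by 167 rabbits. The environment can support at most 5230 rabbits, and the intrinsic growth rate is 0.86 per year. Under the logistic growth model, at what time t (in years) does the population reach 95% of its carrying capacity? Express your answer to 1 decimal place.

A = (K − N₀)/N₀ = (5230 − 167)/167 = 30.317.
Solve 5230/(1 + 30.317·e^(−0.86t)) = 4968.5: 1 + 30.317·e^(−0.86t) = 1.0526, so e^(−0.86t) = 0.00173602.
−0.86·t = ln(0.00173602) = -6.3562, so t = 6.3562/0.86 = 7.3909.

7.4 years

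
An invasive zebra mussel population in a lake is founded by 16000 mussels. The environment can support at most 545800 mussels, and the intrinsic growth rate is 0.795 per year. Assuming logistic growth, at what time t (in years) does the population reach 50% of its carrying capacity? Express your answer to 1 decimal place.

A = (K − N₀)/N₀ = (545800 − 16000)/16000 = 33.112.
Solve 545800/(1 + 33.112·e^(−0.795t)) = 272900: 1 + 33.112·e^(−0.795t) = 2, so e^(−0.795t) = 0.0302001.
−0.795·t = ln(0.0302001) = -3.4999, so t = 3.4999/0.795 = 4.4024.

4.4 years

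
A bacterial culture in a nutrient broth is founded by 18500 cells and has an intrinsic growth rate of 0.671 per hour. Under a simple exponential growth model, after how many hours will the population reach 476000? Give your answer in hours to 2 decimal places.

Set N₀·e^(rt) = 476000: e^(0.671·t) = 476000/18500 = 25.73.
0.671·t = ln(25.73) = 3.2476, so t = 3.2476/0.671 = 4.84.

4.84 hours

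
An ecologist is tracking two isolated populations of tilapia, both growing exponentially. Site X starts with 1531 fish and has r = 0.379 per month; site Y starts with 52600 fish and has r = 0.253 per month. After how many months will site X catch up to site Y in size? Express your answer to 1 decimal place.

28.1 months

Set 1531·e^(0.379t) = 52600·e^(0.253t).
e^((0.379 − 0.253)t) = 52600/1531 → e^(0.126·t) = 34.357.
0.126·t = ln(34.357) = 3.5368, so t = 3.5368/0.126 = 28.07.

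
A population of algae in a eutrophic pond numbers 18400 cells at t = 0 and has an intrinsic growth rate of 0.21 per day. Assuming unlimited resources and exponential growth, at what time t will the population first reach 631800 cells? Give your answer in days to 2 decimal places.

16.84 days

Set N₀·e^(rt) = 631800: e^(0.21·t) = 631800/18400 = 34.337.
0.21·t = ln(34.337) = 3.5362, so t = 3.5362/0.21 = 16.839.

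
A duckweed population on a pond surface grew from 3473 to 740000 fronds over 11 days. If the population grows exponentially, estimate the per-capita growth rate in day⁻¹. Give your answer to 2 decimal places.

0.49 per day

From N(t) = N₀·e^(rt): e^(r·11) = 740000/3473 = 213.07.
r·11 = ln(213.07) = 5.3616, so r = 5.3616/11 = 0.48742.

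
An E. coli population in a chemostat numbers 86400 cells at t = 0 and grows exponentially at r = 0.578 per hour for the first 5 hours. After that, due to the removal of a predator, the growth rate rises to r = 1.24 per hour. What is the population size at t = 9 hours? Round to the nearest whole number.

221679445 cells

Phase 1: N(5) = 86400·e^(0.578×5) = 86400·e^2.89 = 1.554622×10^6.
Phase 2 runs for 9 − 5 = 4 hours at r = 1.24.
N(9) = 1.554622×10^6·e^(1.24×4) = 1.554622×10^6·e^4.96 = 2.216794×10^8.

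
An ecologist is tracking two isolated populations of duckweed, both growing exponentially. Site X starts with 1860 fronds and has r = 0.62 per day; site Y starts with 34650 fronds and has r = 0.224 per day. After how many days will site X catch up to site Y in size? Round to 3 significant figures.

7.39 days

Set 1860·e^(0.62t) = 34650·e^(0.224t).
e^((0.62 − 0.224)t) = 34650/1860 → e^(0.396·t) = 18.629.
0.396·t = ln(18.629) = 2.9247, so t = 2.9247/0.396 = 7.3857.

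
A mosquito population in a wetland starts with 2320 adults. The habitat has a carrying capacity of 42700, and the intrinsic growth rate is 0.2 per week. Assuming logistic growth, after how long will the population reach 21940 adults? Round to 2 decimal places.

A = (K − N₀)/N₀ = (42700 − 2320)/2320 = 17.405.
Solve 42700/(1 + 17.405·e^(−0.2t)) = 21940: 1 + 17.405·e^(−0.2t) = 1.9462, so e^(−0.2t) = 0.0543641.
−0.2·t = ln(0.0543641) = -2.9121, so t = 2.9121/0.2 = 14.56.

14.56 weeks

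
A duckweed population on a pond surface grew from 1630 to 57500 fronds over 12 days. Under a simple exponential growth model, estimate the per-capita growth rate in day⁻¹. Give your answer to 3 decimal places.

0.297 per day

From N(t) = N₀·e^(rt): e^(r·12) = 57500/1630 = 35.276.
r·12 = ln(35.276) = 3.5632, so r = 3.5632/12 = 0.29693.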